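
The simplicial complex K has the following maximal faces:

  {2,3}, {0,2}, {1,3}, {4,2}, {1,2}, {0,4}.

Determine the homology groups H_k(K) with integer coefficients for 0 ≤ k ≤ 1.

H_0 = Z,  H_1 = Z^2.

K has 5 vertices, 6 edges.
rank ∂_0 = 0, rank ∂_1 = 4 ⇒ b_0 = 5 − 0 − 4 = 1; all invariant factors of ∂_1 are 1 so no torsion. So H_0 ≅ Z.
rank ∂_1 = 4, rank ∂_2 = 0 ⇒ b_1 = 6 − 4 − 0 = 2. So H_1 ≅ Z^2.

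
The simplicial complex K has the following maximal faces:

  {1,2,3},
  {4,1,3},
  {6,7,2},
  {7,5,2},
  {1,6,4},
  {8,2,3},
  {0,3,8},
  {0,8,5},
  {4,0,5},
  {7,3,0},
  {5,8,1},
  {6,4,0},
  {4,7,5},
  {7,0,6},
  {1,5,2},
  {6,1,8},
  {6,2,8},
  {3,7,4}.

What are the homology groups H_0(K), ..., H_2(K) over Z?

We work with the vertex ordering 0 < 1 < 2 < 3 < 4 < 5 < 6 < 7 < 8. The simplices of K, each written with vertices in increasing order, are:

  0-simplices (9): [0], [1], [2], [3], [4], [5], [6], [7], [8]
  1-simplices (27): (27 of them)
  2-simplices (18): [0,3,7], [0,3,8], [0,4,5], [0,4,6], [0,5,8], [0,6,7], [1,2,3], [1,2,5], [1,3,4], [1,4,6], [1,5,8], [1,6,8], [2,3,8], [2,5,7], [2,6,7], [2,6,8], [3,4,7], [4,5,7]

giving chain groups C_0 ≅ Z^9, C_1 ≅ Z^27, C_2 ≅ Z^18.

Boundary ∂_1: C_1 → C_0 sends each edge [p,q] (with p < q) to q − p. For instance
  ∂[0,4] = [4] − [0].
This gives a 9×27 integer matrix of rank 8; reducing to Smith normal form yields diagonal entries (1,1,1,1,1,1,1,1).

The boundary map ∂_2: C_2 → C_1 maps a triangle to the signed sum of its edges. For instance
  ∂[1,2,5] = [2,5] − [1,5] + [1,2],
  ∂[0,6,7] = [6,7] − [0,7] + [0,6].
As a 27×18 matrix over Z this has rank 18, with invariant factors (1,1,1,1,1,1,1,1,1,1,1,1,1,1,1,1,1,2).

Reading off H_k = ker ∂_k / im ∂_{k+1}:

  H_0: rank C_0 − rank ∂_1 = 9 − 8 = 1, and the invariant factors of ∂_1 are all 1, so H_0 ≅ Z.
  H_1: rank ker ∂_1 − rank ∂_2 = (27 − 8) − 18 = 1, and ∂_2 has invariant factor 2 > 1, so H_1 ≅ Z ⊕ Z/2Z.
  H_2: rank ker ∂_2 − rank ∂_3 = (18 − 18) − 0 = 0, and there is no ∂_3, so H_2 ≅ 0.

As a check, the Euler characteristic is 9 − 27 + 18 = 0, which agrees with 1 − 1 + 0 = 0.
(K is a triangulation of the Klein bottle.)

H_0 ≅ Z,  H_1 ≅ Z ⊕ Z/2Z,  H_2 = 0.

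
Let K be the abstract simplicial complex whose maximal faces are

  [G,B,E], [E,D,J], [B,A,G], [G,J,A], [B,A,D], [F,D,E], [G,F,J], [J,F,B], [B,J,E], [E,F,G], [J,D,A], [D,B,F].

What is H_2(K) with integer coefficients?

H_2 = 0.

Take the total order A < B < D < E < F < G < J on the vertex set. Then K (dimension 2) consists of the simplices:

  0-simplices (7): A, B, D, E, F, G, J
  1-simplices (18): AB, AD, AG, AJ, BD, BE, BF, BG, BJ, DE, DF, DJ, EF, EG, EJ, FG, FJ, GJ
  2-simplices (12): ABD, ABG, ADJ, AGJ, BDF, BEG, BEJ, BFJ, DEF, DEJ, EFG, FGJ

giving chain groups C_0 ≅ Z^7, C_1 ≅ Z^18, C_2 ≅ Z^12.

Boundary ∂_1: C_1 → C_0 is given by ∂[p,q] = [q] − [p]. For instance
  ∂AB = B − A.
The 7×18 boundary matrix has rank 6 and Smith normal form diag(1,1,1,1,1,1).

Boundary ∂_2: C_2 → C_1 acts by ∂[p,q,r] = [q,r] − [p,r] + [p,q]. For instance
  ∂FGJ = GJ − FJ + FG,
  ∂AGJ = GJ − AJ + AG.
The 18×12 boundary matrix has rank 12 and Smith normal form diag(1,1,1,1,1,1,1,1,1,1,1,2).

Computing H_k = (kernel of ∂_k) / (image of ∂_{k+1}):

  H_2: rank ker ∂_2 − rank ∂_3 = (12 − 12) − 0 = 0, and there is no ∂_3, so H_2 = 0.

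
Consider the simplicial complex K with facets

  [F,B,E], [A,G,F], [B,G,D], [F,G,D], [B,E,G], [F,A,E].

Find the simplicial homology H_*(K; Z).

We work with the vertex ordering A < B < D < E < F < G. The simplices of K, each written with vertices in increasing order, are:

  0-simplices (6): A, B, D, E, F, G
  1-simplices (12): AE, AF, AG, BD, BE, BF, BG, DF, DG, EF, EG, FG
  2-simplices (6): AEF, AFG, BDG, BEF, BEG, DFG

Hence C_0 ≅ Z^6, C_1 ≅ Z^12, C_2 ≅ Z^6.

Boundary ∂_1: C_1 → C_0 sends each edge [p,q] (with p < q) to q − p.
The resulting 6×12 matrix has rank 5, and its Smith normal form has invariant factors (1,1,1,1,1).

∂_2: C_2 → C_1 acts by ∂[p,q,r] = [q,r] − [p,r] + [p,q]. For instance
  ∂AFG = FG − AG + AF,
  ∂DFG = FG − DG + DF.
This gives a 12×6 integer matrix of rank 6; reducing to Smith normal form yields diagonal entries (1,1,1,1,1,1).

Computing H_k = (kernel of ∂_k) / (image of ∂_{k+1}):

  H_0: rank C_0 − rank ∂_1 = 6 − 5 = 1, and the invariant factors of ∂_1 are all 1, so H_0 = Z.
  H_1: rank ker ∂_1 − rank ∂_2 = (12 − 5) − 6 = 1, and the invariant factors of ∂_2 are all 1, so H_1 = Z.
  H_2: rank ker ∂_2 − rank ∂_3 = (6 − 6) − 0 = 0, and there is no ∂_3, so H_2 = 0.

As a check, the Euler characteristic is 6 − 12 + 6 = 0, which agrees with 1 − 1 + 0 = 0.

H_0 ≅ Z,  H_1 ≅ Z,  H_2 = 0.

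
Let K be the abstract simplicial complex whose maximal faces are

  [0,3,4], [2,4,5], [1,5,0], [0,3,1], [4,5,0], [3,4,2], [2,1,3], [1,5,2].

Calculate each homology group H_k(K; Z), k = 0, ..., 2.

H_0 = Z,  H_1 = 0,  H_2 = Z.

Take the total order 0 < 1 < 2 < 3 < 4 < 5 on the vertex set. Then K (dimension 2) consists of the simplices:

  0-simplices (6): [0], [1], [2], [3], [4], [5]
  1-simplices (12): [0,1], [0,3], [0,4], [0,5], [1,2], [1,3], [1,5], [2,3], [2,4], [2,5], [3,4], [4,5]
  2-simplices (8): [0,1,3], [0,1,5], [0,3,4], [0,4,5], [1,2,3], [1,2,5], [2,3,4], [2,4,5]

so the chain groups are C_0 ≅ Z^6, C_1 ≅ Z^12, C_2 ≅ Z^8.

∂_1: C_1 → C_0 sends each edge [p,q] (with p < q) to q − p.
As a 6×12 matrix over Z this has rank 5, with invariant factors (1,1,1,1,1).

Boundary ∂_2: C_2 → C_1 maps a triangle to the signed sum of its edges. For instance
  ∂[1,2,3] = [2,3] − [1,3] + [1,2],
  ∂[0,4,5] = [4,5] − [0,5] + [0,4].
The resulting 12×8 matrix has rank 7, and its Smith normal form has invariant factors (1,1,1,1,1,1,1).

Now H_k = ker ∂_k / im ∂_{k+1}, so:

  H_0: rank C_0 − rank ∂_1 = 6 − 5 = 1, and the invariant factors of ∂_1 are all 1, so H_0 ≅ Z.
  H_1: rank ker ∂_1 − rank ∂_2 = (12 − 5) − 7 = 0, and the invariant factors of ∂_2 are all 1, so H_1 ≅ 0.
  H_2: rank ker ∂_2 − rank ∂_3 = (8 − 7) − 0 = 1, and there is no ∂_3, so H_2 ≅ Z.

(K is a triangulation of the 2-sphere S^2.)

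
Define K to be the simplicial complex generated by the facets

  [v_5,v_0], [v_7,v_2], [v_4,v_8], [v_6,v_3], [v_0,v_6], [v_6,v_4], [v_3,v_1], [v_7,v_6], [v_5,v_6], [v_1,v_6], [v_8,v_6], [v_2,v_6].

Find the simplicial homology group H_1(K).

H_1 ≅ Z^4.

K has 9 vertices, 12 edges.
rank ∂_1 = 8, rank ∂_2 = 0 ⇒ b_1 = 12 − 8 − 0 = 4. So H_1 ≅ Z^4.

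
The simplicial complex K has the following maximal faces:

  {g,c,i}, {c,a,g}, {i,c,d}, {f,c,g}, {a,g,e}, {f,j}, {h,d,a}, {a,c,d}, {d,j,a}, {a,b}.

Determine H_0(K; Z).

Fix the vertex order a < b < c < d < e < f < g < h < i < j and write every simplex with vertices in increasing order. Then dim K = 2 and the simplices of K are:

  0-simplices (10): a, b, c, d, e, f, g, h, i, j
  1-simplices (18): ab, ac, ad, ae, ag, ah, aj, cd, cf, cg, ci, dh, di, dj, eg, fg, fj, gi
  2-simplices (8): acd, acg, adh, adj, aeg, cdi, cfg, cgi

so the chain groups are C_0 ≅ Z^10, C_1 ≅ Z^18, C_2 ≅ Z^8.

Boundary ∂_1: C_1 → C_0 maps an edge to its endpoints' difference, ∂[p,q] = q − p. For instance
  ∂ae = e − a.
The resulting 10×18 matrix has rank 9, and its Smith normal form has invariant factors (1,1,1,1,1,1,1,1,1).

∂_2: C_2 → C_1 maps a triangle to the signed sum of its edges. For instance
  ∂aeg = eg − ag + ae,
  ∂adj = dj − aj + ad.
The resulting 18×8 matrix has rank 8, and its Smith normal form has invariant factors (1,1,1,1,1,1,1,1).

From H_k ≅ ker(∂_k) / im(∂_{k+1}) we obtain:

  H_0: rank C_0 − rank ∂_1 = 10 − 9 = 1, and the invariant factors of ∂_1 are all 1, so H_0 ≅ Z.

H_0 ≅ Z.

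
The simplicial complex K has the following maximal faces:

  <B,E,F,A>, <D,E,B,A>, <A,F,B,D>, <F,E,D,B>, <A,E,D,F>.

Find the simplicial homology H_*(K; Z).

H_0 = Z,  H_1 = 0,  H_2 = 0,  H_3 = Z.

Take the total order A < B < D < E < F on the vertex set. Then K (dimension 3) consists of the simplices:

  0-simplices (5): A, B, D, E, F
  1-simplices (10): AB, AD, AE, AF, BD, BE, BF, DE, DF, EF
  2-simplices (10): ABD, ABE, ABF, ADE, ADF, AEF, BDE, BDF, BEF, DEF
  3-simplices (5): ABDE, ABDF, ABEF, ADEF, BDEF

giving chain groups C_0 ≅ Z^5, C_1 ≅ Z^10, C_2 ≅ Z^10, C_3 ≅ Z^5.

Boundary ∂_1: C_1 → C_0 maps an edge to its endpoints' difference, ∂[p,q] = q − p.
The resulting 5×10 matrix has rank 4, and its Smith normal form has invariant factors (1,1,1,1).

Boundary ∂_2: C_2 → C_1 sends each 2-simplex [p,q,r] to [q,r] − [p,r] + [p,q]. For instance
  ∂BDF = DF − BF + BD,
  ∂BDE = DE − BE + BD.
The 10×10 boundary matrix has rank 6 and Smith normal form diag(1,1,1,1,1,1).

∂_3: C_3 → C_2 sends each 3-simplex σ to the alternating sum Σ_i (−1)^i (σ with its i-th vertex removed). For instance
  ∂ABDF = BDF − ADF + ABF − ABD,
  ∂ADEF = DEF − AEF + ADF − ADE.
This gives a 10×5 integer matrix of rank 4; reducing to Smith normal form yields diagonal entries (1,1,1,1).

From H_k ≅ ker(∂_k) / im(∂_{k+1}) we obtain:

  H_0: rank C_0 − rank ∂_1 = 5 − 4 = 1, and the invariant factors of ∂_1 are all 1, so H_0 ≅ Z.
  H_1: rank ker ∂_1 − rank ∂_2 = (10 − 4) − 6 = 0, and the invariant factors of ∂_2 are all 1, so H_1 ≅ 0.
  H_2: rank ker ∂_2 − rank ∂_3 = (10 − 6) − 4 = 0, and the invariant factors of ∂_3 are all 1, so H_2 ≅ 0.
  H_3: rank ker ∂_3 − rank ∂_4 = (5 − 4) − 0 = 1, and there is no ∂_4, so H_3 ≅ Z.

As a check, the Euler characteristic is 5 − 10 + 10 − 5 = 0, which agrees with 1 − 0 + 0 − 1 = 0.
(K is a triangulation of the 3-sphere S^3.)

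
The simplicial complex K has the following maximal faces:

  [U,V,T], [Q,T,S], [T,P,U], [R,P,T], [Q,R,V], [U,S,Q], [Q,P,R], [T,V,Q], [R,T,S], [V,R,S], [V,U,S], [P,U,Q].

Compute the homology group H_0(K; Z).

H_0 = Z.

We work with the vertex ordering P < Q < R < S < T < U < V. The simplices of K, each written with vertices in increasing order, are:

  0-simplices (7): P, Q, R, S, T, U, V
  1-simplices (18): PQ, PR, PT, PU, QR, QS, QT, QU, QV, RS, RT, RV, ST, SU, SV, TU, TV, UV
  2-simplices (12): PQR, PQU, PRT, PTU, QRV, QST, QSU, QTV, RST, RSV, SUV, TUV

giving chain groups C_0 ≅ Z^7, C_1 ≅ Z^18, C_2 ≅ Z^12.

The boundary map ∂_1: C_1 → C_0 is given by ∂[p,q] = [q] − [p]. For instance
  ∂QR = R − Q.
This gives a 7×18 integer matrix of rank 6; reducing to Smith normal form yields diagonal entries (1,1,1,1,1,1).

Boundary ∂_2: C_2 → C_1 maps a triangle to the signed sum of its edges. For instance
  ∂SUV = UV − SV + SU,
  ∂QTV = TV − QV + QT.
The 18×12 boundary matrix has rank 12 and Smith normal form diag(1,1,1,1,1,1,1,1,1,1,1,2).

Now H_k = ker ∂_k / im ∂_{k+1}, so:

  H_0: rank C_0 − rank ∂_1 = 7 − 6 = 1, and the invariant factors of ∂_1 are all 1, so H_0 ≅ Z.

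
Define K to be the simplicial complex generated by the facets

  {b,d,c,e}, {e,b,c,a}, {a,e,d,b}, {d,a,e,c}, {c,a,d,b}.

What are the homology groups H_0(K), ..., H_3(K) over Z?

Fix the vertex order a < b < c < d < e and write every simplex with vertices in increasing order. Then dim K = 3 and the simplices of K are:

  0-simplices (5): a, b, c, d, e
  1-simplices (10): ab, ac, ad, ae, bc, bd, be, cd, ce, de
  2-simplices (10): abc, abd, abe, acd, ace, ade, bcd, bce, bde, cde
  3-simplices (5): abcd, abce, abde, acde, bcde

giving chain groups C_0 ≅ Z^5, C_1 ≅ Z^10, C_2 ≅ Z^10, C_3 ≅ Z^5.

∂_1: C_1 → C_0 maps an edge to its endpoints' difference, ∂[p,q] = q − p.
This gives a 5×10 integer matrix of rank 4; reducing to Smith normal form yields diagonal entries (1,1,1,1).

Boundary ∂_2: C_2 → C_1 sends each 2-simplex [p,q,r] to [q,r] − [p,r] + [p,q]. For instance
  ∂bce = ce − be + bc,
  ∂abe = be − ae + ab.
This gives a 10×10 integer matrix of rank 6; reducing to Smith normal form yields diagonal entries (1,1,1,1,1,1).

Boundary ∂_3: C_3 → C_2 sends each 3-simplex σ to the alternating sum Σ_i (−1)^i (σ with its i-th vertex removed). For instance
  ∂abce = bce − ace + abe − abc,
  ∂acde = cde − ade + ace − acd.
The 10×5 boundary matrix has rank 4 and Smith normal form diag(1,1,1,1).

Computing H_k = (kernel of ∂_k) / (image of ∂_{k+1}):

  H_0: rank C_0 − rank ∂_1 = 5 − 4 = 1, and the invariant factors of ∂_1 are all 1, so H_0 = Z.
  H_1: rank ker ∂_1 − rank ∂_2 = (10 − 4) − 6 = 0, and the invariant factors of ∂_2 are all 1, so H_1 = 0.
  H_2: rank ker ∂_2 − rank ∂_3 = (10 − 6) − 4 = 0, and the invariant factors of ∂_3 are all 1, so H_2 = 0.
  H_3: rank ker ∂_3 − rank ∂_4 = (5 − 4) − 0 = 1, and there is no ∂_4, so H_3 = Z.

H_0 = Z,  H_1 = 0,  H_2 = 0,  H_3 = Z.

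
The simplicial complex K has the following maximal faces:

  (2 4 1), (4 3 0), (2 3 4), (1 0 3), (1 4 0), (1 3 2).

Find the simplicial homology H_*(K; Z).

K has 5 vertices, 9 edges, 6 triangles.
rank ∂_0 = 0, rank ∂_1 = 4 ⇒ b_0 = 5 − 0 − 4 = 1; all invariant factors of ∂_1 are 1 so no torsion. So H_0 = Z.
rank ∂_1 = 4, rank ∂_2 = 5 ⇒ b_1 = 9 − 4 − 5 = 0; all invariant factors of ∂_2 are 1 so no torsion. So H_1 = 0.
rank ∂_2 = 5, rank ∂_3 = 0 ⇒ b_2 = 6 − 5 − 0 = 1. So H_2 = Z.

H_0 ≅ Z,  H_1 = 0,  H_2 ≅ Z.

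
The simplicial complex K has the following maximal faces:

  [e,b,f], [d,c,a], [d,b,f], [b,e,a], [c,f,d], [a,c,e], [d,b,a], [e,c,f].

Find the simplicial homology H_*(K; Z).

H_0 ≅ Z,  H_1 = 0,  H_2 ≅ Z.

Order the vertices as a < b < c < d < e < f. Listing each simplex with vertices in this order, K has dimension 2 with simplices:

  0-simplices (6): a, b, c, d, e, f
  1-simplices (12): ab, ac, ad, ae, bd, be, bf, cd, ce, cf, df, ef
  2-simplices (8): abd, abe, acd, ace, bdf, bef, cdf, cef

Hence C_0 ≅ Z^6, C_1 ≅ Z^12, C_2 ≅ Z^8.

∂_1: C_1 → C_0 maps an edge to its endpoints' difference, ∂[p,q] = q − p.
This gives a 6×12 integer matrix of rank 5; reducing to Smith normal form yields diagonal entries (1,1,1,1,1).

∂_2: C_2 → C_1 maps a triangle to the signed sum of its edges. For instance
  ∂cdf = df − cf + cd,
  ∂cef = ef − cf + ce.
The resulting 12×8 matrix has rank 7, and its Smith normal form has invariant factors (1,1,1,1,1,1,1).

From H_k ≅ ker(∂_k) / im(∂_{k+1}) we obtain:

  H_0: rank C_0 − rank ∂_1 = 6 − 5 = 1, and the invariant factors of ∂_1 are all 1, so H_0 ≅ Z.
  H_1: rank ker ∂_1 − rank ∂_2 = (12 − 5) − 7 = 0, and the invariant factors of ∂_2 are all 1, so H_1 ≅ 0.
  H_2: rank ker ∂_2 − rank ∂_3 = (8 − 7) − 0 = 1, and there is no ∂_3, so H_2 ≅ Z.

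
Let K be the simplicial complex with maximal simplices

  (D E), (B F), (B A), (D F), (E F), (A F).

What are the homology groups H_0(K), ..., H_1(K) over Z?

Fix the vertex order A < B < D < E < F and write every simplex with vertices in increasing order. Then dim K = 1 and the simplices of K are:

  0-simplices (5): A, B, D, E, F
  1-simplices (6): AB, AF, BF, DE, DF, EF

giving chain groups C_0 ≅ Z^5, C_1 ≅ Z^6.

Boundary ∂_1: C_1 → C_0 sends each edge [p,q] (with p < q) to q − p. For instance
  ∂DE = E − D.
The 5×6 boundary matrix has rank 4 and Smith normal form diag(1,1,1,1).

Now H_k = ker ∂_k / im ∂_{k+1}, so:

  H_0: rank C_0 − rank ∂_1 = 5 − 4 = 1, and the invariant factors of ∂_1 are all 1, so H_0 ≅ Z.
  H_1: rank ker ∂_1 − rank ∂_2 = (6 − 4) − 0 = 2, and there is no ∂_2, so H_1 ≅ Z^2.

(K is a triangulation of a wedge of 2 circles.)

H_0 ≅ Z,  H_1 ≅ Z^2.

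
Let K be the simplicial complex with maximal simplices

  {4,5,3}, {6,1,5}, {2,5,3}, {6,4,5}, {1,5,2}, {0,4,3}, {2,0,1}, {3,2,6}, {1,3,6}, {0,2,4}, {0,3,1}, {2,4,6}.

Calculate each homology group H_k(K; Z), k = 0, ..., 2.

We work with the vertex ordering 0 < 1 < 2 < 3 < 4 < 5 < 6. The simplices of K, each written with vertices in increasing order, are:

  0-simplices (7): [0], [1], [2], [3], [4], [5], [6]
  1-simplices (18): [0,1], [0,2], [0,3], [0,4], [1,2], [1,3], [1,5], [1,6], [2,3], [2,4], [2,5], [2,6], [3,4], [3,5], [3,6], [4,5], [4,6], [5,6]
  2-simplices (12): [0,1,2], [0,1,3], [0,2,4], [0,3,4], [1,2,5], [1,3,6], [1,5,6], [2,3,5], [2,3,6], [2,4,6], [3,4,5], [4,5,6]

Hence C_0 ≅ Z^7, C_1 ≅ Z^18, C_2 ≅ Z^12.

Boundary ∂_1: C_1 → C_0 maps an edge to its endpoints' difference, ∂[p,q] = q − p. For instance
  ∂[2,5] = [5] − [2].
As a 7×18 matrix over Z this has rank 6, with invariant factors (1,1,1,1,1,1).

Boundary ∂_2: C_2 → C_1 acts by ∂[p,q,r] = [q,r] − [p,r] + [p,q]. For instance
  ∂[0,3,4] = [3,4] − [0,4] + [0,3],
  ∂[0,1,2] = [1,2] − [0,2] + [0,1].
As a 18×12 matrix over Z this has rank 12, with invariant factors (1,1,1,1,1,1,1,1,1,1,1,2).

Reading off H_k = ker ∂_k / im ∂_{k+1}:

  H_0: rank C_0 − rank ∂_1 = 7 − 6 = 1, and the invariant factors of ∂_1 are all 1, so H_0 = Z.
  H_1: rank ker ∂_1 − rank ∂_2 = (18 − 6) − 12 = 0, and ∂_2 has invariant factor 2 > 1, so H_1 = Z/2.
  H_2: rank ker ∂_2 − rank ∂_3 = (12 − 12) − 0 = 0, and there is no ∂_3, so H_2 = 0.

As a check, the Euler characteristic is 7 − 18 + 12 = 1, which agrees with 1 − 0 + 0 = 1.
(K is a triangulation of the real projective plane RP^2.)

H_0 = Z,  H_1 = Z/2,  H_2 = 0.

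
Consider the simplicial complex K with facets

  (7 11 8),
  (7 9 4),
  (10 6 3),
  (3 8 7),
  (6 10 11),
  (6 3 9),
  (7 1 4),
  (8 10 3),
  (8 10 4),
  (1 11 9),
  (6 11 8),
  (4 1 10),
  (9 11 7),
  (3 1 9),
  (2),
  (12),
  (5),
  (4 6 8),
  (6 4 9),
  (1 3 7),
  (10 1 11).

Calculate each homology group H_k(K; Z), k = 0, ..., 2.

K has 12 vertices, 27 edges, 18 triangles.
rank ∂_0 = 0, rank ∂_1 = 8 ⇒ b_0 = 12 − 0 − 8 = 4; all invariant factors of ∂_1 are 1 so no torsion. So H_0 = Z^4.
rank ∂_1 = 8, rank ∂_2 = 18 ⇒ b_1 = 27 − 8 − 18 = 1; ∂_2 has invariant factor(s) [2] giving torsion. So H_1 = Z ⊕ Z/2.
rank ∂_2 = 18, rank ∂_3 = 0 ⇒ b_2 = 18 − 18 − 0 = 0. So H_2 = 0.

H_0 ≅ Z^4,  H_1 ≅ Z ⊕ Z/2,  H_2 = 0.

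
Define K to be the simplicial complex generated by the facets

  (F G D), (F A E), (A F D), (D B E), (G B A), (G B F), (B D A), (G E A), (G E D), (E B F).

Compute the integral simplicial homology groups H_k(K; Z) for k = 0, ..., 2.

We work with the vertex ordering A < B < D < E < F < G. The simplices of K, each written with vertices in increasing order, are:

  0-simplices (6): A, B, D, E, F, G
  1-simplices (15): AB, AD, AE, AF, AG, BD, BE, BF, BG, DE, DF, DG, EF, EG, FG
  2-simplices (10): ABD, ABG, ADF, AEF, AEG, BDE, BEF, BFG, DEG, DFG

giving chain groups C_0 ≅ Z^6, C_1 ≅ Z^15, C_2 ≅ Z^10.

Boundary ∂_1: C_1 → C_0 maps an edge to its endpoints' difference, ∂[p,q] = q − p.
The 6×15 boundary matrix has rank 5 and Smith normal form diag(1,1,1,1,1).

Boundary ∂_2: C_2 → C_1 acts by ∂[p,q,r] = [q,r] − [p,r] + [p,q]. For instance
  ∂ABG = BG − AG + AB,
  ∂DEG = EG − DG + DE.
The 15×10 boundary matrix has rank 10 and Smith normal form diag(1,1,1,1,1,1,1,1,1,2).

Computing H_k = (kernel of ∂_k) / (image of ∂_{k+1}):

  H_0: rank C_0 − rank ∂_1 = 6 − 5 = 1, and the invariant factors of ∂_1 are all 1, so H_0 ≅ Z.
  H_1: rank ker ∂_1 − rank ∂_2 = (15 − 5) − 10 = 0, and ∂_2 has invariant factor 2 > 1, so H_1 ≅ Z/2Z.
  H_2: rank ker ∂_2 − rank ∂_3 = (10 − 10) − 0 = 0, and there is no ∂_3, so H_2 ≅ 0.

As a check, the Euler characteristic is 6 − 15 + 10 = 1, which agrees with 1 − 0 + 0 = 1.

H_0 ≅ Z,  H_1 ≅ Z/2Z,  H_2 = 0.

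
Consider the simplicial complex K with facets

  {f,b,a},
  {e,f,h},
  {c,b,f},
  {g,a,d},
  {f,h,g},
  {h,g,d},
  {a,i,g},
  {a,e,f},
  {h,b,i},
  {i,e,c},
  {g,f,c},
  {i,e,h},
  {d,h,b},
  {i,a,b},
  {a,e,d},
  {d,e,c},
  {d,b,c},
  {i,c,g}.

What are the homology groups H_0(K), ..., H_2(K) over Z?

We work with the vertex ordering a < b < c < d < e < f < g < h < i. The simplices of K, each written with vertices in increasing order, are:

  0-simplices (9): a, b, c, d, e, f, g, h, i
  1-simplices (27): ab, ad, ae, af, ag, ai, bc, bd, bf, bh, bi, cd, ce, cf, cg, ci, de, dg, dh, ef, eh, ei, fg, fh, gh, gi, hi
  2-simplices (18): abf, abi, ade, adg, aef, agi, bcd, bcf, bdh, bhi, cde, cei, cfg, cgi, dgh, efh, ehi, fgh

giving chain groups C_0 ≅ Z^9, C_1 ≅ Z^27, C_2 ≅ Z^18.

The boundary map ∂_1: C_1 → C_0 sends each edge [p,q] (with p < q) to q − p.
The resulting 9×27 matrix has rank 8, and its Smith normal form has invariant factors (1,1,1,1,1,1,1,1).

∂_2: C_2 → C_1 sends each 2-simplex [p,q,r] to [q,r] − [p,r] + [p,q]. For instance
  ∂ade = de − ae + ad,
  ∂cde = de − ce + cd.
The resulting 27×18 matrix has rank 17, and its Smith normal form has invariant factors (1,1,1,1,1,1,1,1,1,1,1,1,1,1,1,1,1).

Computing H_k = (kernel of ∂_k) / (image of ∂_{k+1}):

  H_0: rank C_0 − rank ∂_1 = 9 − 8 = 1, and the invariant factors of ∂_1 are all 1, so H_0 ≅ Z.
  H_1: rank ker ∂_1 − rank ∂_2 = (27 − 8) − 17 = 2, and the invariant factors of ∂_2 are all 1, so H_1 ≅ Z^2.
  H_2: rank ker ∂_2 − rank ∂_3 = (18 − 17) − 0 = 1, and there is no ∂_3, so H_2 ≅ Z.

(K is a triangulation of the torus T^2.)

H_0 ≅ Z,  H_1 ≅ Z^2,  H_2 ≅ Z.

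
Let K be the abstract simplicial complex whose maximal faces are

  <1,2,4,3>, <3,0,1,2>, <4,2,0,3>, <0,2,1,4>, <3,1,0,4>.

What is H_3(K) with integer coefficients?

Take the total order 0 < 1 < 2 < 3 < 4 on the vertex set. Then K (dimension 3) consists of the simplices:

  0-simplices (5): [0], [1], [2], [3], [4]
  1-simplices (10): [0,1], [0,2], [0,3], [0,4], [1,2], [1,3], [1,4], [2,3], [2,4], [3,4]
  2-simplices (10): [0,1,2], [0,1,3], [0,1,4], [0,2,3], [0,2,4], [0,3,4], [1,2,3], [1,2,4], [1,3,4], [2,3,4]
  3-simplices (5): [0,1,2,3], [0,1,2,4], [0,1,3,4], [0,2,3,4], [1,2,3,4]

so the chain groups are C_0 ≅ Z^5, C_1 ≅ Z^10, C_2 ≅ Z^10, C_3 ≅ Z^5.

∂_1: C_1 → C_0 maps an edge to its endpoints' difference, ∂[p,q] = q − p. For instance
  ∂[1,3] = [3] − [1].
As a 5×10 matrix over Z this has rank 4, with invariant factors (1,1,1,1).

The boundary map ∂_2: C_2 → C_1 acts by ∂[p,q,r] = [q,r] − [p,r] + [p,q]. For instance
  ∂[0,1,2] = [1,2] − [0,2] + [0,1],
  ∂[0,3,4] = [3,4] − [0,4] + [0,3].
The 10×10 boundary matrix has rank 6 and Smith normal form diag(1,1,1,1,1,1).

∂_3: C_3 → C_2 sends each 3-simplex σ to the alternating sum Σ_i (−1)^i (σ with its i-th vertex removed). For instance
  ∂[1,2,3,4] = [2,3,4] − [1,3,4] + [1,2,4] − [1,2,3],
  ∂[0,1,3,4] = [1,3,4] − [0,3,4] + [0,1,4] − [0,1,3].
As a 10×5 matrix over Z this has rank 4, with invariant factors (1,1,1,1).

Computing H_k = (kernel of ∂_k) / (image of ∂_{k+1}):

  H_3: rank ker ∂_3 − rank ∂_4 = (5 − 4) − 0 = 1, and there is no ∂_4, so H_3 ≅ Z.

H_3 = Z.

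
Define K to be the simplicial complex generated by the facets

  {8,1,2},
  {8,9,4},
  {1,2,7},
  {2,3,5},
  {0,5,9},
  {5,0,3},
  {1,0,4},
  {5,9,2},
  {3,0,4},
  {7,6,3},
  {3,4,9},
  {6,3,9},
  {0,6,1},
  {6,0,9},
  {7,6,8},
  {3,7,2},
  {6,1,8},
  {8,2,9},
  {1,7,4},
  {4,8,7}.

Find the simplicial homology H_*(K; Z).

Fix the vertex order 0 < 1 < 2 < 3 < 4 < 5 < 6 < 7 < 8 < 9 and write every simplex with vertices in increasing order. Then dim K = 2 and the simplices of K are:

  0-simplices (10): [0], [1], [2], [3], [4], [5], [6], [7], [8], [9]
  1-simplices (30): (30 of them)
  2-simplices (20): (20 of them)

Hence C_0 ≅ Z^10, C_1 ≅ Z^30, C_2 ≅ Z^20.

The boundary map ∂_1: C_1 → C_0 sends each edge [p,q] (with p < q) to q − p.
The resulting 10×30 matrix has rank 9, and its Smith normal form has invariant factors (1,1,1,1,1,1,1,1,1).

∂_2: C_2 → C_1 maps a triangle to the signed sum of its edges. For instance
  ∂[1,4,7] = [4,7] − [1,7] + [1,4],
  ∂[3,4,9] = [4,9] − [3,9] + [3,4].
This gives a 30×20 integer matrix of rank 20; reducing to Smith normal form yields diagonal entries (1,1,1,1,1,1,1,1,1,1,1,1,1,1,1,1,1,1,1,2).

Computing H_k = (kernel of ∂_k) / (image of ∂_{k+1}):

  H_0: rank C_0 − rank ∂_1 = 10 − 9 = 1, and the invariant factors of ∂_1 are all 1, so H_0 = Z.
  H_1: rank ker ∂_1 − rank ∂_2 = (30 − 9) − 20 = 1, and ∂_2 has invariant factor 2 > 1, so H_1 = Z ⊕ Z_2.
  H_2: rank ker ∂_2 − rank ∂_3 = (20 − 20) − 0 = 0, and there is no ∂_3, so H_2 = 0.

H_0 ≅ Z,  H_1 ≅ Z ⊕ Z_2,  H_2 = 0.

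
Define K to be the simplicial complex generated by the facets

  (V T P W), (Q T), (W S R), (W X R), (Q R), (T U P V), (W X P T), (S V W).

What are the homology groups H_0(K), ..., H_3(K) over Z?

H_0 = Z,  H_1 = Z,  H_2 = 0,  H_3 = 0.

Fix the vertex order P < Q < R < S < T < U < V < W < X and write every simplex with vertices in increasing order. Then dim K = 3 and the simplices of K are:

  0-simplices (9): P, Q, R, S, T, U, V, W, X
  1-simplices (19): PT, PU, PV, PW, PX, QR, QT, RS, RW, RX, SV, SW, TU, TV, TW, TX, UV, VW, WX
  2-simplices (13): PTU, PTV, PTW, PTX, PUV, PVW, PWX, RSW, RWX, SVW, TUV, TVW, TWX
  3-simplices (3): PTUV, PTVW, PTWX

Hence C_0 ≅ Z^9, C_1 ≅ Z^19, C_2 ≅ Z^13, C_3 ≅ Z^3.

Boundary ∂_1: C_1 → C_0 maps an edge to its endpoints' difference, ∂[p,q] = q − p. For instance
  ∂PT = T − P.
As a 9×19 matrix over Z this has rank 8, with invariant factors (1,1,1,1,1,1,1,1).

Boundary ∂_2: C_2 → C_1 acts by ∂[p,q,r] = [q,r] − [p,r] + [p,q]. For instance
  ∂SVW = VW − SW + SV,
  ∂PUV = UV − PV + PU.
As a 19×13 matrix over Z this has rank 10, with invariant factors (1,1,1,1,1,1,1,1,1,1).

The boundary map ∂_3: C_3 → C_2 sends each 3-simplex σ to the alternating sum Σ_i (−1)^i (σ with its i-th vertex removed). For instance
  ∂PTWX = TWX − PWX + PTX − PTW,
  ∂PTVW = TVW − PVW + PTW − PTV.
As a 13×3 matrix over Z this has rank 3, with invariant factors (1,1,1).

Reading off H_k = ker ∂_k / im ∂_{k+1}:

  H_0: rank C_0 − rank ∂_1 = 9 − 8 = 1, and the invariant factors of ∂_1 are all 1, so H_0 = Z.
  H_1: rank ker ∂_1 − rank ∂_2 = (19 − 8) − 10 = 1, and the invariant factors of ∂_2 are all 1, so H_1 = Z.
  H_2: rank ker ∂_2 − rank ∂_3 = (13 − 10) − 3 = 0, and the invariant factors of ∂_3 are all 1, so H_2 = 0.
  H_3: rank ker ∂_3 − rank ∂_4 = (3 − 3) − 0 = 0, and there is no ∂_4, so H_3 = 0.

As a check, the Euler characteristic is 9 − 19 + 13 − 3 = 0, which agrees with 1 − 1 + 0 − 0 = 0.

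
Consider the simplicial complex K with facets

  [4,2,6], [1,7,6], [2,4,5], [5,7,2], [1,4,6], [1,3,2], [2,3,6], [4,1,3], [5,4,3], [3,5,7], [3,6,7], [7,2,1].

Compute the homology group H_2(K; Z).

H_2 ≅ 0.

Order the vertices as 1 < 2 < 3 < 4 < 5 < 6 < 7. Listing each simplex with vertices in this order, K has dimension 2 with simplices:

  0-simplices (7): [1], [2], [3], [4], [5], [6], [7]
  1-simplices (18): [1,2], [1,3], [1,4], [1,6], [1,7], [2,3], [2,4], [2,5], [2,6], [2,7], [3,4], [3,5], [3,6], [3,7], [4,5], [4,6], [5,7], [6,7]
  2-simplices (12): [1,2,3], [1,2,7], [1,3,4], [1,4,6], [1,6,7], [2,3,6], [2,4,5], [2,4,6], [2,5,7], [3,4,5], [3,5,7], [3,6,7]

Hence C_0 ≅ Z^7, C_1 ≅ Z^18, C_2 ≅ Z^12.

Boundary ∂_1: C_1 → C_0 maps an edge to its endpoints' difference, ∂[p,q] = q − p.
This gives a 7×18 integer matrix of rank 6; reducing to Smith normal form yields diagonal entries (1,1,1,1,1,1).

The boundary map ∂_2: C_2 → C_1 acts by ∂[p,q,r] = [q,r] − [p,r] + [p,q]. For instance
  ∂[1,2,7] = [2,7] − [1,7] + [1,2],
  ∂[2,3,6] = [3,6] − [2,6] + [2,3].
The 18×12 boundary matrix has rank 12 and Smith normal form diag(1,1,1,1,1,1,1,1,1,1,1,2).

From H_k ≅ ker(∂_k) / im(∂_{k+1}) we obtain:

  H_2: rank ker ∂_2 − rank ∂_3 = (12 − 12) − 0 = 0, and there is no ∂_3, so H_2 ≅ 0.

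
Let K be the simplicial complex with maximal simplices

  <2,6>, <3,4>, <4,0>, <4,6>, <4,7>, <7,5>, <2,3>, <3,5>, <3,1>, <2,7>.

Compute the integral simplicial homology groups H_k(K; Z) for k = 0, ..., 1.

H_0 = Z,  H_1 = Z^3.

Order the vertices as 0 < 1 < 2 < 3 < 4 < 5 < 6 < 7. Listing each simplex with vertices in this order, K has dimension 1 with simplices:

  0-simplices (8): [0], [1], [2], [3], [4], [5], [6], [7]
  1-simplices (10): [0,4], [1,3], [2,3], [2,6], [2,7], [3,4], [3,5], [4,6], [4,7], [5,7]

Hence C_0 ≅ Z^8, C_1 ≅ Z^10.

∂_1: C_1 → C_0 sends each edge [p,q] (with p < q) to q − p. For instance
  ∂[2,3] = [3] − [2].
The resulting 8×10 matrix has rank 7, and its Smith normal form has invariant factors (1,1,1,1,1,1,1).

Now H_k = ker ∂_k / im ∂_{k+1}, so:

  H_0: rank C_0 − rank ∂_1 = 8 − 7 = 1, and the invariant factors of ∂_1 are all 1, so H_0 ≅ Z.
  H_1: rank ker ∂_1 − rank ∂_2 = (10 − 7) − 0 = 3, and there is no ∂_2, so H_1 ≅ Z^3.

As a check, the Euler characteristic is 8 − 10 = -2, which agrees with 1 − 3 = -2.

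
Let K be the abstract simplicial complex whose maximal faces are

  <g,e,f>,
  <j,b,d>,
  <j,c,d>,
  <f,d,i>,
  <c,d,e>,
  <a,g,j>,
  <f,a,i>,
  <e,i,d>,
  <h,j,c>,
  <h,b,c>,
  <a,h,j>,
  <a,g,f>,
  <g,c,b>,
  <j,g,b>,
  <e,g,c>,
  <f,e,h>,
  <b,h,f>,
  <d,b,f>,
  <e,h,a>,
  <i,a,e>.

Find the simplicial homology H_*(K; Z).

H_0 ≅ Z,  H_1 ≅ Z ⊕ Z/2Z,  H_2 = 0.

Order the vertices as a < b < c < d < e < f < g < h < i < j. Listing each simplex with vertices in this order, K has dimension 2 with simplices:

  0-simplices (10): a, b, c, d, e, f, g, h, i, j
  1-simplices (30): ae, af, ag, ah, ai, aj, bc, bd, bf, bg, bh, bj, cd, ce, cg, ch, cj, de, df, di, dj, ef, eg, eh, ei, fg, fh, fi, gj, hj
  2-simplices (20): aeh, aei, afg, afi, agj, ahj, bcg, bch, bdf, bdj, bfh, bgj, cde, cdj, ceg, chj, dei, dfi, efg, efh

so the chain groups are C_0 ≅ Z^10, C_1 ≅ Z^30, C_2 ≅ Z^20.

∂_1: C_1 → C_0 is given by ∂[p,q] = [q] − [p]. For instance
  ∂dj = j − d.
The 10×30 boundary matrix has rank 9 and Smith normal form diag(1,1,1,1,1,1,1,1,1).

The boundary map ∂_2: C_2 → C_1 sends each 2-simplex [p,q,r] to [q,r] − [p,r] + [p,q]. For instance
  ∂ahj = hj − aj + ah,
  ∂aei = ei − ai + ae.
As a 30×20 matrix over Z this has rank 20, with invariant factors (1,1,1,1,1,1,1,1,1,1,1,1,1,1,1,1,1,1,1,2).

From H_k ≅ ker(∂_k) / im(∂_{k+1}) we obtain:

  H_0: rank C_0 − rank ∂_1 = 10 − 9 = 1, and the invariant factors of ∂_1 are all 1, so H_0 = Z.
  H_1: rank ker ∂_1 − rank ∂_2 = (30 − 9) − 20 = 1, and ∂_2 has invariant factor 2 > 1, so H_1 = Z ⊕ Z/2Z.
  H_2: rank ker ∂_2 − rank ∂_3 = (20 − 20) − 0 = 0, and there is no ∂_3, so H_2 = 0.

(K is a triangulation of the Klein bottle.)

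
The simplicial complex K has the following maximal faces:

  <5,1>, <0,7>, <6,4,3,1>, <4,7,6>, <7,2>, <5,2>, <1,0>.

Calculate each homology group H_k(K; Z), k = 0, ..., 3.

Fix the vertex order 0 < 1 < 2 < 3 < 4 < 5 < 6 < 7 and write every simplex with vertices in increasing order. Then dim K = 3 and the simplices of K are:

  0-simplices (8): [0], [1], [2], [3], [4], [5], [6], [7]
  1-simplices (13): [0,1], [0,7], [1,3], [1,4], [1,5], [1,6], [2,5], [2,7], [3,4], [3,6], [4,6], [4,7], [6,7]
  2-simplices (5): [1,3,4], [1,3,6], [1,4,6], [3,4,6], [4,6,7]
  3-simplices (1): [1,3,4,6]

giving chain groups C_0 ≅ Z^8, C_1 ≅ Z^13, C_2 ≅ Z^5, C_3 ≅ Z^1.

Boundary ∂_1: C_1 → C_0 sends each edge [p,q] (with p < q) to q − p.
The resulting 8×13 matrix has rank 7, and its Smith normal form has invariant factors (1,1,1,1,1,1,1).

The boundary map ∂_2: C_2 → C_1 maps a triangle to the signed sum of its edges. For instance
  ∂[3,4,6] = [4,6] − [3,6] + [3,4],
  ∂[1,4,6] = [4,6] − [1,6] + [1,4].
As a 13×5 matrix over Z this has rank 4, with invariant factors (1,1,1,1).

∂_3: C_3 → C_2 sends each 3-simplex σ to the alternating sum Σ_i (−1)^i (σ with its i-th vertex removed). For instance
  ∂[1,3,4,6] = [3,4,6] − [1,4,6] + [1,3,6] − [1,3,4].
As a 5×1 matrix over Z this has rank 1, with invariant factors (1).

Now H_k = ker ∂_k / im ∂_{k+1}, so:

  H_0: rank C_0 − rank ∂_1 = 8 − 7 = 1, and the invariant factors of ∂_1 are all 1, so H_0 ≅ Z.
  H_1: rank ker ∂_1 − rank ∂_2 = (13 − 7) − 4 = 2, and the invariant factors of ∂_2 are all 1, so H_1 ≅ Z^2.
  H_2: rank ker ∂_2 − rank ∂_3 = (5 − 4) − 1 = 0, and the invariant factors of ∂_3 are all 1, so H_2 ≅ 0.
  H_3: rank ker ∂_3 − rank ∂_4 = (1 − 1) − 0 = 0, and there is no ∂_4, so H_3 ≅ 0.

As a check, the Euler characteristic is 8 − 13 + 5 − 1 = -1, which agrees with 1 − 2 + 0 − 0 = -1.

H_0 ≅ Z,  H_1 ≅ Z^2,  H_2 = 0,  H_3 = 0.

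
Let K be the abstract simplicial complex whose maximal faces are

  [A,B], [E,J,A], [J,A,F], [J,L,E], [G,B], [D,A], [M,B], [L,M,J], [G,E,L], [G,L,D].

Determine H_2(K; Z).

H_2 = 0.

Order the vertices as A < B < D < E < F < G < J < L < M. Listing each simplex with vertices in this order, K has dimension 2 with simplices:

  0-simplices (9): A, B, D, E, F, G, J, L, M
  1-simplices (17): AB, AD, AE, AF, AJ, BG, BM, DG, DL, EG, EJ, EL, FJ, GL, JL, JM, LM
  2-simplices (6): AEJ, AFJ, DGL, EGL, EJL, JLM

Hence C_0 ≅ Z^9, C_1 ≅ Z^17, C_2 ≅ Z^6.

The boundary map ∂_1: C_1 → C_0 maps an edge to its endpoints' difference, ∂[p,q] = q − p. For instance
  ∂EG = G − E.
This gives a 9×17 integer matrix of rank 8; reducing to Smith normal form yields diagonal entries (1,1,1,1,1,1,1,1).

∂_2: C_2 → C_1 acts by ∂[p,q,r] = [q,r] − [p,r] + [p,q]. For instance
  ∂AFJ = FJ − AJ + AF,
  ∂DGL = GL − DL + DG.
The 17×6 boundary matrix has rank 6 and Smith normal form diag(1,1,1,1,1,1).

From H_k ≅ ker(∂_k) / im(∂_{k+1}) we obtain:

  H_2: rank ker ∂_2 − rank ∂_3 = (6 − 6) − 0 = 0, and there is no ∂_3, so H_2 = 0.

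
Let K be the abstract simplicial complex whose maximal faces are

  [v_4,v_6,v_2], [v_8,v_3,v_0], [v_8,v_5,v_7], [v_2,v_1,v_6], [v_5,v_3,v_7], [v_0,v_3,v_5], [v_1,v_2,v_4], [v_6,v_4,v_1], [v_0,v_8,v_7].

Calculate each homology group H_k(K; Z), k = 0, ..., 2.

H_0 ≅ Z^2,  H_1 ≅ Z,  H_2 ≅ Z.

Fix the vertex order v_0 < v_1 < v_2 < v_3 < v_4 < v_5 < v_6 < v_7 < v_8 and write every simplex with vertices in increasing order. Then dim K = 2 and the simplices of K are:

  0-simplices (9): [v_0], [v_1], [v_2], [v_3], [v_4], [v_5], [v_6], [v_7], [v_8]
  1-simplices (16): (16 of them)
  2-simplices (9): [v_0,v_3,v_5], [v_0,v_3,v_8], [v_0,v_7,v_8], [v_1,v_2,v_4], [v_1,v_2,v_6], [v_1,v_4,v_6], [v_2,v_4,v_6], [v_3,v_5,v_7], [v_5,v_7,v_8]

giving chain groups C_0 ≅ Z^9, C_1 ≅ Z^16, C_2 ≅ Z^9.

Boundary ∂_1: C_1 → C_0 sends each edge [p,q] (with p < q) to q − p.
The resulting 9×16 matrix has rank 7, and its Smith normal form has invariant factors (1,1,1,1,1,1,1).

The boundary map ∂_2: C_2 → C_1 maps a triangle to the signed sum of its edges. For instance
  ∂[v_0,v_7,v_8] = [v_7,v_8] − [v_0,v_8] + [v_0,v_7],
  ∂[v_0,v_3,v_8] = [v_3,v_8] − [v_0,v_8] + [v_0,v_3].
The 16×9 boundary matrix has rank 8 and Smith normal form diag(1,1,1,1,1,1,1,1).

Computing H_k = (kernel of ∂_k) / (image of ∂_{k+1}):

  H_0: rank C_0 − rank ∂_1 = 9 − 7 = 2, and the invariant factors of ∂_1 are all 1, so H_0 = Z^2.
  H_1: rank ker ∂_1 − rank ∂_2 = (16 − 7) − 8 = 1, and the invariant factors of ∂_2 are all 1, so H_1 = Z.
  H_2: rank ker ∂_2 − rank ∂_3 = (9 − 8) − 0 = 1, and there is no ∂_3, so H_2 = Z.

(K is a triangulation of the disjoint union of the Möbius band and the 2-sphere S^2.)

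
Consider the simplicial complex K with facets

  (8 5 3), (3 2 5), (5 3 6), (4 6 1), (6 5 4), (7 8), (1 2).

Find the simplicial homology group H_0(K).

H_0 = Z.

K has 8 vertices, 13 edges, 5 triangles.
rank ∂_0 = 0, rank ∂_1 = 7 ⇒ b_0 = 8 − 0 − 7 = 1; all invariant factors of ∂_1 are 1 so no torsion. So H_0 ≅ Z.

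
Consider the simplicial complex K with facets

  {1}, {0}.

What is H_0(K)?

H_0 = Z^2.

Order the vertices as 0 < 1. Listing each simplex with vertices in this order, K has dimension 0 with simplices:

  0-simplices (2): [0], [1]

Hence C_0 ≅ Z^2.

Computing H_k = (kernel of ∂_k) / (image of ∂_{k+1}):

  H_0: rank C_0 − rank ∂_1 = 2 − 0 = 2, and there is no ∂_1, so H_0 = Z^2.

(K is a triangulation of a set of 2 points.)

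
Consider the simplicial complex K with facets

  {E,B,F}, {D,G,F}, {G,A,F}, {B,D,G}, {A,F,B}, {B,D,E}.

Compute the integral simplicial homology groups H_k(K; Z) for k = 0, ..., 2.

We work with the vertex ordering A < B < D < E < F < G. The simplices of K, each written with vertices in increasing order, are:

  0-simplices (6): A, B, D, E, F, G
  1-simplices (12): AB, AF, AG, BD, BE, BF, BG, DE, DF, DG, EF, FG
  2-simplices (6): ABF, AFG, BDE, BDG, BEF, DFG

giving chain groups C_0 ≅ Z^6, C_1 ≅ Z^12, C_2 ≅ Z^6.

Boundary ∂_1: C_1 → C_0 is given by ∂[p,q] = [q] − [p]. For instance
  ∂AF = F − A.
This gives a 6×12 integer matrix of rank 5; reducing to Smith normal form yields diagonal entries (1,1,1,1,1).

The boundary map ∂_2: C_2 → C_1 maps a triangle to the signed sum of its edges. For instance
  ∂ABF = BF − AF + AB,
  ∂BDG = DG − BG + BD.
The 12×6 boundary matrix has rank 6 and Smith normal form diag(1,1,1,1,1,1).

From H_k ≅ ker(∂_k) / im(∂_{k+1}) we obtain:

  H_0: rank C_0 − rank ∂_1 = 6 − 5 = 1, and the invariant factors of ∂_1 are all 1, so H_0 = Z.
  H_1: rank ker ∂_1 − rank ∂_2 = (12 − 5) − 6 = 1, and the invariant factors of ∂_2 are all 1, so H_1 = Z.
  H_2: rank ker ∂_2 − rank ∂_3 = (6 − 6) − 0 = 0, and there is no ∂_3, so H_2 = 0.

(K is a triangulation of the cylinder S^1 x I.)

H_0 = Z,  H_1 = Z,  H_2 = 0.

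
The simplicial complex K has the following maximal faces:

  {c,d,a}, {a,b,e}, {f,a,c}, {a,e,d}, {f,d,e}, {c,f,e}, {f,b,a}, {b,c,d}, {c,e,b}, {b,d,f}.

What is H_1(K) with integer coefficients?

K has 6 vertices, 15 edges, 10 triangles.
rank ∂_1 = 5, rank ∂_2 = 10 ⇒ b_1 = 15 − 5 − 10 = 0; ∂_2 has invariant factor(s) [2] giving torsion. So H_1 = Z/2Z.

H_1 ≅ Z/2Z.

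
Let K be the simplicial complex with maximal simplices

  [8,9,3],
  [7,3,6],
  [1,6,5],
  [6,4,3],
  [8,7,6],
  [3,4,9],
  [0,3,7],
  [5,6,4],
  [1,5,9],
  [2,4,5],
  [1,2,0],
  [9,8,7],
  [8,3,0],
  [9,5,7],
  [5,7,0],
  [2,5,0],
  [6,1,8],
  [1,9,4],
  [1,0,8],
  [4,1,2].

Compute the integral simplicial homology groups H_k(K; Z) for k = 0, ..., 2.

H_0 ≅ Z,  H_1 ≅ Z × Z/2,  H_2 = 0.

Fix the vertex order 0 < 1 < 2 < 3 < 4 < 5 < 6 < 7 < 8 < 9 and write every simplex with vertices in increasing order. Then dim K = 2 and the simplices of K are:

  0-simplices (10): [0], [1], [2], [3], [4], [5], [6], [7], [8], [9]
  1-simplices (30): (30 of them)
  2-simplices (20): (20 of them)

Hence C_0 ≅ Z^10, C_1 ≅ Z^30, C_2 ≅ Z^20.

The boundary map ∂_1: C_1 → C_0 maps an edge to its endpoints' difference, ∂[p,q] = q − p. For instance
  ∂[3,4] = [4] − [3].
This gives a 10×30 integer matrix of rank 9; reducing to Smith normal form yields diagonal entries (1,1,1,1,1,1,1,1,1).

Boundary ∂_2: C_2 → C_1 acts by ∂[p,q,r] = [q,r] − [p,r] + [p,q]. For instance
  ∂[2,4,5] = [4,5] − [2,5] + [2,4],
  ∂[3,6,7] = [6,7] − [3,7] + [3,6].
The 30×20 boundary matrix has rank 20 and Smith normal form diag(1,1,1,1,1,1,1,1,1,1,1,1,1,1,1,1,1,1,1,2).

Computing H_k = (kernel of ∂_k) / (image of ∂_{k+1}):

  H_0: rank C_0 − rank ∂_1 = 10 − 9 = 1, and the invariant factors of ∂_1 are all 1, so H_0 ≅ Z.
  H_1: rank ker ∂_1 − rank ∂_2 = (30 − 9) − 20 = 1, and ∂_2 has invariant factor 2 > 1, so H_1 ≅ Z × Z/2.
  H_2: rank ker ∂_2 − rank ∂_3 = (20 − 20) − 0 = 0, and there is no ∂_3, so H_2 ≅ 0.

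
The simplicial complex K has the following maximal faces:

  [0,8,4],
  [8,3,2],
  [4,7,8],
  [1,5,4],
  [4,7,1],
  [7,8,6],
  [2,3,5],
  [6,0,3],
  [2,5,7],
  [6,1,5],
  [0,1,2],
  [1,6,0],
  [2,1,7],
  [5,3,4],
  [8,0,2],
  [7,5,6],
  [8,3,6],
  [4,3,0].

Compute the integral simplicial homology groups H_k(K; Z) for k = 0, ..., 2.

H_0 = Z,  H_1 = Z ⊕ Z/2,  H_2 = 0.

We work with the vertex ordering 0 < 1 < 2 < 3 < 4 < 5 < 6 < 7 < 8. The simplices of K, each written with vertices in increasing order, are:

  0-simplices (9): [0], [1], [2], [3], [4], [5], [6], [7], [8]
  1-simplices (27): (27 of them)
  2-simplices (18): [0,1,2], [0,1,6], [0,2,8], [0,3,4], [0,3,6], [0,4,8], [1,2,7], [1,4,5], [1,4,7], [1,5,6], [2,3,5], [2,3,8], [2,5,7], [3,4,5], [3,6,8], [4,7,8], [5,6,7], [6,7,8]

giving chain groups C_0 ≅ Z^9, C_1 ≅ Z^27, C_2 ≅ Z^18.

Boundary ∂_1: C_1 → C_0 sends each edge [p,q] (with p < q) to q − p. For instance
  ∂[1,7] = [7] − [1].
The resulting 9×27 matrix has rank 8, and its Smith normal form has invariant factors (1,1,1,1,1,1,1,1).

Boundary ∂_2: C_2 → C_1 maps a triangle to the signed sum of its edges. For instance
  ∂[1,4,7] = [4,7] − [1,7] + [1,4],
  ∂[2,5,7] = [5,7] − [2,7] + [2,5].
The 27×18 boundary matrix has rank 18 and Smith normal form diag(1,1,1,1,1,1,1,1,1,1,1,1,1,1,1,1,1,2).

From H_k ≅ ker(∂_k) / im(∂_{k+1}) we obtain:

  H_0: rank C_0 − rank ∂_1 = 9 − 8 = 1, and the invariant factors of ∂_1 are all 1, so H_0 = Z.
  H_1: rank ker ∂_1 − rank ∂_2 = (27 − 8) − 18 = 1, and ∂_2 has invariant factor 2 > 1, so H_1 = Z ⊕ Z/2.
  H_2: rank ker ∂_2 − rank ∂_3 = (18 − 18) − 0 = 0, and there is no ∂_3, so H_2 = 0.

(K is a triangulation of the Klein bottle.)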